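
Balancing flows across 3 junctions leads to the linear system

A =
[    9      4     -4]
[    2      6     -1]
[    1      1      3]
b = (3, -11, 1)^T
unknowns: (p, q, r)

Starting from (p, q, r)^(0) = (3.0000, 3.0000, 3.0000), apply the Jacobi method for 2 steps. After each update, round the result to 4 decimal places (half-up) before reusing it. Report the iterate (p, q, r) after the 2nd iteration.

(0.6296, -2.2222, 1.0000)

Iteration 1:
  p = (3 - (4)·3.0000 - (-4)·3.0000) / (9) = 0.3333
  q = (-11 - (2)·3.0000 - (-1)·3.0000) / (6) = -2.3333
  r = (1 - (1)·3.0000 - (1)·3.0000) / (3) = -1.6667
Iteration 2:
  p = (3 - (4)·-2.3333 - (-4)·-1.6667) / (9) = 0.6296
  q = (-11 - (2)·0.3333 - (-1)·-1.6667) / (6) = -2.2222
  r = (1 - (1)·0.3333 - (1)·-2.3333) / (3) = 1.0000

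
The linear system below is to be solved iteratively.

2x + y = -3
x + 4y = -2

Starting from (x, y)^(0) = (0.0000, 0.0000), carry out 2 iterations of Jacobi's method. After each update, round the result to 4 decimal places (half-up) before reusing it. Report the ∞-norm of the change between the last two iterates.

0.3750

Iteration 1:
  x = (-3 - (1)·0.0000) / (2) = -1.5000
  y = (-2 - (1)·0.0000) / (4) = -0.5000
Iteration 2:
  x = (-3 - (1)·-0.5000) / (2) = -1.2500
  y = (-2 - (1)·-1.5000) / (4) = -0.1250
Change: (0.2500, 0.3750) → max |·| = 0.3750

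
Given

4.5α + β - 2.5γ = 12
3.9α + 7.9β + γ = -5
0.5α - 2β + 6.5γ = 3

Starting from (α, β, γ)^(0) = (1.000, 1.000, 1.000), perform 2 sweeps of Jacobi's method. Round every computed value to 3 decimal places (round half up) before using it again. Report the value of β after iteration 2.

Iteration 1:
  α = (12 - (1)·1.000 - (-2.5)·1.000) / (4.5) = 3.000
  β = (-5 - (3.9)·1.000 - (1)·1.000) / (7.9) = -1.253
  γ = (3 - (0.5)·1.000 - (-2)·1.000) / (6.5) = 0.692
Iteration 2:
  α = (12 - (1)·-1.253 - (-2.5)·0.692) / (4.5) = 3.330
  β = (-5 - (3.9)·3.000 - (1)·0.692) / (7.9) = -2.202
  γ = (3 - (0.5)·3.000 - (-2)·-1.253) / (6.5) = -0.155

-2.202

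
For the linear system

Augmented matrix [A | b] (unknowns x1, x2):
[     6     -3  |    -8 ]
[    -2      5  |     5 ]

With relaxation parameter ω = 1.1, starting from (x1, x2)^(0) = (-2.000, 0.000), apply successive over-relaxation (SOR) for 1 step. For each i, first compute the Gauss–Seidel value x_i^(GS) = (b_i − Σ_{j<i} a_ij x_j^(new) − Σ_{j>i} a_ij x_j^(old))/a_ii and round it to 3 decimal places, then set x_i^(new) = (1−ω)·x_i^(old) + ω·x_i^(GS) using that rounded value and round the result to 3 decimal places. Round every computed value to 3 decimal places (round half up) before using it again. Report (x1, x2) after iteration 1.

(-1.266, 0.543)

Iteration 1:
  x1: GS value = (-8 - (-3)·0.000) / (6) = -1.333;  x1 ← (1−ω)·-2.000 + ω·-1.333 = -1.266
  x2: GS value = (5 - (-2)·-1.266) / (5) = 0.494;  x2 ← (1−ω)·0.000 + ω·0.494 = 0.543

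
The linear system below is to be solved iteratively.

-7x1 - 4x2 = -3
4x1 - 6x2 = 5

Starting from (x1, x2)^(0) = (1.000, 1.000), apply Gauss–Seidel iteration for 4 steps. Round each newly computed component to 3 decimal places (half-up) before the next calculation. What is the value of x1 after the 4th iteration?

0.699

Iteration 1:
  x1 = (-3 - (-4)·1.000) / (-7) = -0.143
  x2 = (5 - (4)·-0.143) / (-6) = -0.929
Iteration 2:
  x1 = (-3 - (-4)·-0.929) / (-7) = 0.959
  x2 = (5 - (4)·0.959) / (-6) = -0.194
Iteration 3:
  x1 = (-3 - (-4)·-0.194) / (-7) = 0.539
  x2 = (5 - (4)·0.539) / (-6) = -0.474
Iteration 4:
  x1 = (-3 - (-4)·-0.474) / (-7) = 0.699
  x2 = (5 - (4)·0.699) / (-6) = -0.367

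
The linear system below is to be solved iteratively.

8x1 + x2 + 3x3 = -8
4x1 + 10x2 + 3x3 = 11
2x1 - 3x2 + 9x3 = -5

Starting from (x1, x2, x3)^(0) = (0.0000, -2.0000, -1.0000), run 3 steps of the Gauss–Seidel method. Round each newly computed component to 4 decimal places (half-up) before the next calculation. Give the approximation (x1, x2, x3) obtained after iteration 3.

(-1.2852, 1.5430, 0.2444)

Iteration 1:
  x1 = (-8 - (1)·-2.0000 - (3)·-1.0000) / (8) = -0.3750
  x2 = (11 - (4)·-0.3750 - (3)·-1.0000) / (10) = 1.5500
  x3 = (-5 - (2)·-0.3750 - (-3)·1.5500) / (9) = 0.0444
Iteration 2:
  x1 = (-8 - (1)·1.5500 - (3)·0.0444) / (8) = -1.2104
  x2 = (11 - (4)·-1.2104 - (3)·0.0444) / (10) = 1.5708
  x3 = (-5 - (2)·-1.2104 - (-3)·1.5708) / (9) = 0.2370
Iteration 3:
  x1 = (-8 - (1)·1.5708 - (3)·0.2370) / (8) = -1.2852
  x2 = (11 - (4)·-1.2852 - (3)·0.2370) / (10) = 1.5430
  x3 = (-5 - (2)·-1.2852 - (-3)·1.5430) / (9) = 0.2444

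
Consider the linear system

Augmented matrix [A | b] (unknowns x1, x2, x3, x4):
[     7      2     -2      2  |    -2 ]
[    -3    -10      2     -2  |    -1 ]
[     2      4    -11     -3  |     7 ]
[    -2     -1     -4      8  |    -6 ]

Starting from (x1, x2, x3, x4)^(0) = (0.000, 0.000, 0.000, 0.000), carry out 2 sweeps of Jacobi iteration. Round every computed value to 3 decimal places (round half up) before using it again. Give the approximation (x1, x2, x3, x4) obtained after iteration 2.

Iteration 1:
  x1 = (-2 - (2)·0.000 - (-2)·0.000 - (2)·0.000) / (7) = -0.286
  x2 = (-1 - (-3)·0.000 - (2)·0.000 - (-2)·0.000) / (-10) = 0.100
  x3 = (7 - (2)·0.000 - (4)·0.000 - (-3)·0.000) / (-11) = -0.636
  x4 = (-6 - (-2)·0.000 - (-1)·0.000 - (-4)·0.000) / (8) = -0.750
Iteration 2:
  x1 = (-2 - (2)·0.100 - (-2)·-0.636 - (2)·-0.750) / (7) = -0.282
  x2 = (-1 - (-3)·-0.286 - (2)·-0.636 - (-2)·-0.750) / (-10) = 0.209
  x3 = (7 - (2)·-0.286 - (4)·0.100 - (-3)·-0.750) / (-11) = -0.447
  x4 = (-6 - (-2)·-0.286 - (-1)·0.100 - (-4)·-0.636) / (8) = -1.127

(-0.282, 0.209, -0.447, -1.127)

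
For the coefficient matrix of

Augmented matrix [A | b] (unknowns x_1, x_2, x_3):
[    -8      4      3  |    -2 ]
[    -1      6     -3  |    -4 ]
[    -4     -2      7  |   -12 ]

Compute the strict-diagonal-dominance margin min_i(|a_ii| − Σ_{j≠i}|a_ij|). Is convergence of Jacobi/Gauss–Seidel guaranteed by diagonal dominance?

1

row 1: |-8| − (4+3) = 1
row 2: |6| − (1+3) = 2
row 3: |7| − (4+2) = 1
minimum over rows = 1 → strictly diagonally dominant (convergence guaranteed)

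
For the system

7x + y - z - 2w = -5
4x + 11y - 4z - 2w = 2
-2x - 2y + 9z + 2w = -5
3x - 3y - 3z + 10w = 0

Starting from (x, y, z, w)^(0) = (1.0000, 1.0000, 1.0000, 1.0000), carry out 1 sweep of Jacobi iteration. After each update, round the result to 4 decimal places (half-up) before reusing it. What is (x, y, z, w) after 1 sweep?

(-0.4286, 0.3636, -0.3333, 0.3000)

Iteration 1:
  x = (-5 - (1)·1.0000 - (-1)·1.0000 - (-2)·1.0000) / (7) = -0.4286
  y = (2 - (4)·1.0000 - (-4)·1.0000 - (-2)·1.0000) / (11) = 0.3636
  z = (-5 - (-2)·1.0000 - (-2)·1.0000 - (2)·1.0000) / (9) = -0.3333
  w = (0 - (3)·1.0000 - (-3)·1.0000 - (-3)·1.0000) / (10) = 0.3000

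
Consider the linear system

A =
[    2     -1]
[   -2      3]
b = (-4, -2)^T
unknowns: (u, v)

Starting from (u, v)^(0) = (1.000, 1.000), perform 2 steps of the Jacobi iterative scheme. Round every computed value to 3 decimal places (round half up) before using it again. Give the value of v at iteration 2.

Iteration 1:
  u = (-4 - (-1)·1.000) / (2) = -1.500
  v = (-2 - (-2)·1.000) / (3) = 0.000
Iteration 2:
  u = (-4 - (-1)·0.000) / (2) = -2.000
  v = (-2 - (-2)·-1.500) / (3) = -1.667

-1.667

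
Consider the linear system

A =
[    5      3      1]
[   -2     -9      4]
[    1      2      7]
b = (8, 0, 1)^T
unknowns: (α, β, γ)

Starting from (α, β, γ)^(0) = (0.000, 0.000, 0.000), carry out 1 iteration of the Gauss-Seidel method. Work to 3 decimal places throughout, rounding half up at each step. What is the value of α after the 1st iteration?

1.600

Iteration 1:
  α = (8 - (3)·0.000 - (1)·0.000) / (5) = 1.600
  β = (0 - (-2)·1.600 - (4)·0.000) / (-9) = -0.356
  γ = (1 - (1)·1.600 - (2)·-0.356) / (7) = 0.016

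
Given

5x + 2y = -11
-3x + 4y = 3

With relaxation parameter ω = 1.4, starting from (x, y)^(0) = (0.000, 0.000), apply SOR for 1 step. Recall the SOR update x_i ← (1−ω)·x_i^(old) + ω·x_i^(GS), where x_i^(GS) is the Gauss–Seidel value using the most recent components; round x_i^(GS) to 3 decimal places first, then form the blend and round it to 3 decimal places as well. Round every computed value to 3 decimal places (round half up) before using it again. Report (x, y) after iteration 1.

Iteration 1:
  x: GS value = (-11 - (2)·0.000) / (5) = -2.200;  x ← (1−ω)·0.000 + ω·-2.200 = -3.080
  y: GS value = (3 - (-3)·-3.080) / (4) = -1.560;  y ← (1−ω)·0.000 + ω·-1.560 = -2.184

(-3.080, -2.184)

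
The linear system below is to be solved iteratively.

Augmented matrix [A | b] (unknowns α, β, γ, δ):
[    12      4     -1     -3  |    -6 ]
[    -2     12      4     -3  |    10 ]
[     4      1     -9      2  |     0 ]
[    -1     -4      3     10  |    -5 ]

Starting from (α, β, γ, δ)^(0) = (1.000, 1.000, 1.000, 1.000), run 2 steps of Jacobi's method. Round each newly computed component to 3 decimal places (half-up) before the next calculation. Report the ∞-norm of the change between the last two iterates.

0.965

Iteration 1:
  α = (-6 - (4)·1.000 - (-1)·1.000 - (-3)·1.000) / (12) = -0.500
  β = (10 - (-2)·1.000 - (4)·1.000 - (-3)·1.000) / (12) = 0.917
  γ = (0 - (4)·1.000 - (1)·1.000 - (2)·1.000) / (-9) = 0.778
  δ = (-5 - (-1)·1.000 - (-4)·1.000 - (3)·1.000) / (10) = -0.300
Iteration 2:
  α = (-6 - (4)·0.917 - (-1)·0.778 - (-3)·-0.300) / (12) = -0.816
  β = (10 - (-2)·-0.500 - (4)·0.778 - (-3)·-0.300) / (12) = 0.416
  γ = (0 - (4)·-0.500 - (1)·0.917 - (2)·-0.300) / (-9) = -0.187
  δ = (-5 - (-1)·-0.500 - (-4)·0.917 - (3)·0.778) / (10) = -0.417
Change: (-0.316, -0.501, -0.965, -0.117) → max |·| = 0.965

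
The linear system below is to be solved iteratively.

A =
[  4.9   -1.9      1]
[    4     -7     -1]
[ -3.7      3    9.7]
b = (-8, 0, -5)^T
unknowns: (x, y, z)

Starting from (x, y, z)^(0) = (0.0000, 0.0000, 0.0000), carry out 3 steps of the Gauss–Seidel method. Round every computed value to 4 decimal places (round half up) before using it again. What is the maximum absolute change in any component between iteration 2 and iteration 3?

0.0228

Iteration 1:
  x = (-8 - (-1.9)·0.0000 - (1)·0.0000) / (4.9) = -1.6327
  y = (0 - (4)·-1.6327 - (-1)·0.0000) / (-7) = -0.9330
  z = (-5 - (-3.7)·-1.6327 - (3)·-0.9330) / (9.7) = -0.8497
Iteration 2:
  x = (-8 - (-1.9)·-0.9330 - (1)·-0.8497) / (4.9) = -1.8210
  y = (0 - (4)·-1.8210 - (-1)·-0.8497) / (-7) = -0.9192
  z = (-5 - (-3.7)·-1.8210 - (3)·-0.9192) / (9.7) = -0.9258
Iteration 3:
  x = (-8 - (-1.9)·-0.9192 - (1)·-0.9258) / (4.9) = -1.8001
  y = (0 - (4)·-1.8001 - (-1)·-0.9258) / (-7) = -0.8964
  z = (-5 - (-3.7)·-1.8001 - (3)·-0.8964) / (9.7) = -0.9249
Change: (0.0209, 0.0228, 0.0009) → max |·| = 0.0228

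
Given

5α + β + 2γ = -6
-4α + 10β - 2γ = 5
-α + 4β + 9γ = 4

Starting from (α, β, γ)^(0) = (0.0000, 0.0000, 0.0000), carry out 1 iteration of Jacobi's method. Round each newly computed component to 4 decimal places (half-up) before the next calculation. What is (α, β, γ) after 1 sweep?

Iteration 1:
  α = (-6 - (1)·0.0000 - (2)·0.0000) / (5) = -1.2000
  β = (5 - (-4)·0.0000 - (-2)·0.0000) / (10) = 0.5000
  γ = (4 - (-1)·0.0000 - (4)·0.0000) / (9) = 0.4444

(-1.2000, 0.5000, 0.4444)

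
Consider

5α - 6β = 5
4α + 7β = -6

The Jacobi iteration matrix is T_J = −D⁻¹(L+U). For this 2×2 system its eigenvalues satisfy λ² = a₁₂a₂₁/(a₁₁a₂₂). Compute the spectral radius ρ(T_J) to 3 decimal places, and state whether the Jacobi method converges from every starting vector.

0.828

a₁₂a₂₁/(a₁₁a₂₂) = (-6)·(4) / ((5)·(7)) = -0.685714
ρ = √|-0.685714| = √0.685714 = 0.828
ρ < 1, so Jacobi converges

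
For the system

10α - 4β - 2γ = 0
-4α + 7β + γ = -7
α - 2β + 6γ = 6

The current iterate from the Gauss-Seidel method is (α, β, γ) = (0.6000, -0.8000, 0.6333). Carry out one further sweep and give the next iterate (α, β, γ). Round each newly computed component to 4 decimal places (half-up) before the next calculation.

One sweep:
  α = (0 - (-4)·-0.8000 - (-2)·0.6333) / (10) = -0.1933
  β = (-7 - (-4)·-0.1933 - (1)·0.6333) / (7) = -1.2009
  γ = (6 - (1)·-0.1933 - (-2)·-1.2009) / (6) = 0.6319

(-0.1933, -1.2009, 0.6319)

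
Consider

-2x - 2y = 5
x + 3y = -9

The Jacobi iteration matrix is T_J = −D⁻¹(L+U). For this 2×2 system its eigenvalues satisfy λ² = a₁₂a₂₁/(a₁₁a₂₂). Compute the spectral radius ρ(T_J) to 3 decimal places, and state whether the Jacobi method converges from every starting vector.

a₁₂a₂₁/(a₁₁a₂₂) = (-2)·(1) / ((-2)·(3)) = 0.333333
ρ = √|0.333333| = √0.333333 = 0.577
ρ < 1, so Jacobi converges

0.577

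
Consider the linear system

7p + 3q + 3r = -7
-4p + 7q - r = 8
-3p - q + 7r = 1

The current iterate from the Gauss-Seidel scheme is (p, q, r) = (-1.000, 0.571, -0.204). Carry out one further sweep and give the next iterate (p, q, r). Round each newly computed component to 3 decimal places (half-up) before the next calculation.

One sweep:
  p = (-7 - (3)·0.571 - (3)·-0.204) / (7) = -1.157
  q = (8 - (-4)·-1.157 - (-1)·-0.204) / (7) = 0.453
  r = (1 - (-3)·-1.157 - (-1)·0.453) / (7) = -0.288

(-1.157, 0.453, -0.288)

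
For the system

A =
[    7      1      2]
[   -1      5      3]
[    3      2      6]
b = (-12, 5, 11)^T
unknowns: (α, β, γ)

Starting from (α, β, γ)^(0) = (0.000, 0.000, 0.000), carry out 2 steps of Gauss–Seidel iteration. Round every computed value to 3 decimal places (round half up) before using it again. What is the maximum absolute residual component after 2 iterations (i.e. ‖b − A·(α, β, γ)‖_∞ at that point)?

2.846

Iteration 1:
  α = (-12 - (1)·0.000 - (2)·0.000) / (7) = -1.714
  β = (5 - (-1)·-1.714 - (3)·0.000) / (5) = 0.657
  γ = (11 - (3)·-1.714 - (2)·0.657) / (6) = 2.471
Iteration 2:
  α = (-12 - (1)·0.657 - (2)·2.471) / (7) = -2.514
  β = (5 - (-1)·-2.514 - (3)·2.471) / (5) = -0.985
  γ = (11 - (3)·-2.514 - (2)·-0.985) / (6) = 3.419
Residual b − A·x = (-0.255, -2.846, -0.002); ∞-norm = 2.846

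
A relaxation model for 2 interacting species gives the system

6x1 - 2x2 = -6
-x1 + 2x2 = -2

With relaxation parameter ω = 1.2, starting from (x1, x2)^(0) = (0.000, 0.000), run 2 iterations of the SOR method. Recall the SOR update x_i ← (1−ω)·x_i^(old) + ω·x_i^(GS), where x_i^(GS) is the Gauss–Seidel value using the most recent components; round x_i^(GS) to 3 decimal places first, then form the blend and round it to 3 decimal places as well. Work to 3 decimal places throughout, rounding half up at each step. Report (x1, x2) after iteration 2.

Iteration 1:
  x1: GS value = (-6 - (-2)·0.000) / (6) = -1.000;  x1 ← (1−ω)·0.000 + ω·-1.000 = -1.200
  x2: GS value = (-2 - (-1)·-1.200) / (2) = -1.600;  x2 ← (1−ω)·0.000 + ω·-1.600 = -1.920
Iteration 2:
  x1: GS value = (-6 - (-2)·-1.920) / (6) = -1.640;  x1 ← (1−ω)·-1.200 + ω·-1.640 = -1.728
  x2: GS value = (-2 - (-1)·-1.728) / (2) = -1.864;  x2 ← (1−ω)·-1.920 + ω·-1.864 = -1.853

(-1.728, -1.853)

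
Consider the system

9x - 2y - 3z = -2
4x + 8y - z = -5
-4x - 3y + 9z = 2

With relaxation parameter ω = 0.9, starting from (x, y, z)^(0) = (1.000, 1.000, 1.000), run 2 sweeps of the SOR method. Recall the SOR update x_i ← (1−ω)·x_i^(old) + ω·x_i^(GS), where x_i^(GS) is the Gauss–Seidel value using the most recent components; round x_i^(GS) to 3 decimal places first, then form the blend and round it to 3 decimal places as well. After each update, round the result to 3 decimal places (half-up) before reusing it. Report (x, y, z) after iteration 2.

(-0.176, -0.502, 0.009)

Iteration 1:
  x: GS value = (-2 - (-2)·1.000 - (-3)·1.000) / (9) = 0.333;  x ← (1−ω)·1.000 + ω·0.333 = 0.400
  y: GS value = (-5 - (4)·0.400 - (-1)·1.000) / (8) = -0.700;  y ← (1−ω)·1.000 + ω·-0.700 = -0.530
  z: GS value = (2 - (-4)·0.400 - (-3)·-0.530) / (9) = 0.223;  z ← (1−ω)·1.000 + ω·0.223 = 0.301
Iteration 2:
  x: GS value = (-2 - (-2)·-0.530 - (-3)·0.301) / (9) = -0.240;  x ← (1−ω)·0.400 + ω·-0.240 = -0.176
  y: GS value = (-5 - (4)·-0.176 - (-1)·0.301) / (8) = -0.499;  y ← (1−ω)·-0.530 + ω·-0.499 = -0.502
  z: GS value = (2 - (-4)·-0.176 - (-3)·-0.502) / (9) = -0.023;  z ← (1−ω)·0.301 + ω·-0.023 = 0.009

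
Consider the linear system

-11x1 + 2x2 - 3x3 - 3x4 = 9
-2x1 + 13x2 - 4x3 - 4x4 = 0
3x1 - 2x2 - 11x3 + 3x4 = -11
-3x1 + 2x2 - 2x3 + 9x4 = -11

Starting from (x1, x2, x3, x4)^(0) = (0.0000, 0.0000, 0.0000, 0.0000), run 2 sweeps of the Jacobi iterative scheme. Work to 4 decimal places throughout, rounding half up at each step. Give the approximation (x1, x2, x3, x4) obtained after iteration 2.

Iteration 1:
  x1 = (9 - (2)·0.0000 - (-3)·0.0000 - (-3)·0.0000) / (-11) = -0.8182
  x2 = (0 - (-2)·0.0000 - (-4)·0.0000 - (-4)·0.0000) / (13) = 0.0000
  x3 = (-11 - (3)·0.0000 - (-2)·0.0000 - (3)·0.0000) / (-11) = 1.0000
  x4 = (-11 - (-3)·0.0000 - (2)·0.0000 - (-2)·0.0000) / (9) = -1.2222
Iteration 2:
  x1 = (9 - (2)·0.0000 - (-3)·1.0000 - (-3)·-1.2222) / (-11) = -0.7576
  x2 = (0 - (-2)·-0.8182 - (-4)·1.0000 - (-4)·-1.2222) / (13) = -0.1942
  x3 = (-11 - (3)·-0.8182 - (-2)·0.0000 - (3)·-1.2222) / (-11) = 0.4435
  x4 = (-11 - (-3)·-0.8182 - (2)·0.0000 - (-2)·1.0000) / (9) = -1.2727

(-0.7576, -0.1942, 0.4435, -1.2727)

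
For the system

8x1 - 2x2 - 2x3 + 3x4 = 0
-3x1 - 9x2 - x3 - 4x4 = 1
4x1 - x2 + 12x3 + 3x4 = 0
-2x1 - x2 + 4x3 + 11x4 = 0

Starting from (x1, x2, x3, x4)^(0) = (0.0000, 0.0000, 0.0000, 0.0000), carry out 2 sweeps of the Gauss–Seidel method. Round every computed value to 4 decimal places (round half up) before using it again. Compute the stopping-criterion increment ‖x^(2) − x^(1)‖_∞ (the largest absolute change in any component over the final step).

Iteration 1:
  x1 = (0 - (-2)·0.0000 - (-2)·0.0000 - (3)·0.0000) / (8) = 0.0000
  x2 = (1 - (-3)·0.0000 - (-1)·0.0000 - (-4)·0.0000) / (-9) = -0.1111
  x3 = (0 - (4)·0.0000 - (-1)·-0.1111 - (3)·0.0000) / (12) = -0.0093
  x4 = (0 - (-2)·0.0000 - (-1)·-0.1111 - (4)·-0.0093) / (11) = -0.0067
Iteration 2:
  x1 = (0 - (-2)·-0.1111 - (-2)·-0.0093 - (3)·-0.0067) / (8) = -0.0276
  x2 = (1 - (-3)·-0.0276 - (-1)·-0.0093 - (-4)·-0.0067) / (-9) = -0.0979
  x3 = (0 - (4)·-0.0276 - (-1)·-0.0979 - (3)·-0.0067) / (12) = 0.0027
  x4 = (0 - (-2)·-0.0276 - (-1)·-0.0979 - (4)·0.0027) / (11) = -0.0149
Change: (-0.0276, 0.0132, 0.0120, -0.0082) → max |·| = 0.0276

0.0276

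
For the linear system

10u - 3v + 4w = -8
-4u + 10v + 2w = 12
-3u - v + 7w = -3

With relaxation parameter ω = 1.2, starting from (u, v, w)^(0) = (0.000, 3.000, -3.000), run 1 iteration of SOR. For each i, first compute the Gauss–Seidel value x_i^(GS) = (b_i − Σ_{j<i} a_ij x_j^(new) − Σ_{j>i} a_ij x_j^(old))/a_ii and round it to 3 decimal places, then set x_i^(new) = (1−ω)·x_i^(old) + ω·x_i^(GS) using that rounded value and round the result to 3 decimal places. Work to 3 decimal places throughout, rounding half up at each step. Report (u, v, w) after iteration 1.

Iteration 1:
  u: GS value = (-8 - (-3)·3.000 - (4)·-3.000) / (10) = 1.300;  u ← (1−ω)·0.000 + ω·1.300 = 1.560
  v: GS value = (12 - (-4)·1.560 - (2)·-3.000) / (10) = 2.424;  v ← (1−ω)·3.000 + ω·2.424 = 2.309
  w: GS value = (-3 - (-3)·1.560 - (-1)·2.309) / (7) = 0.570;  w ← (1−ω)·-3.000 + ω·0.570 = 1.284

(1.560, 2.309, 1.284)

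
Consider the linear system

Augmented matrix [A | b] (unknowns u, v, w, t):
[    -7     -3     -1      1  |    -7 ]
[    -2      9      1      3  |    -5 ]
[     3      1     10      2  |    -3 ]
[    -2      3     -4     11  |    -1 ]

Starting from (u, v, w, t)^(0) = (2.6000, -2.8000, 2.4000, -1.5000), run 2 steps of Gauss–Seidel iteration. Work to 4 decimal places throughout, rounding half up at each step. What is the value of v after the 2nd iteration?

Iteration 1:
  u = (-7 - (-3)·-2.8000 - (-1)·2.4000 - (1)·-1.5000) / (-7) = 1.6429
  v = (-5 - (-2)·1.6429 - (1)·2.4000 - (3)·-1.5000) / (9) = 0.0429
  w = (-3 - (3)·1.6429 - (1)·0.0429 - (2)·-1.5000) / (10) = -0.4972
  t = (-1 - (-2)·1.6429 - (3)·0.0429 - (-4)·-0.4972) / (11) = 0.0153
Iteration 2:
  u = (-7 - (-3)·0.0429 - (-1)·-0.4972 - (1)·0.0153) / (-7) = 1.0548
  v = (-5 - (-2)·1.0548 - (1)·-0.4972 - (3)·0.0153) / (9) = -0.2710
  w = (-3 - (3)·1.0548 - (1)·-0.2710 - (2)·0.0153) / (10) = -0.5924
  t = (-1 - (-2)·1.0548 - (3)·-0.2710 - (-4)·-0.5924) / (11) = -0.0406

-0.2710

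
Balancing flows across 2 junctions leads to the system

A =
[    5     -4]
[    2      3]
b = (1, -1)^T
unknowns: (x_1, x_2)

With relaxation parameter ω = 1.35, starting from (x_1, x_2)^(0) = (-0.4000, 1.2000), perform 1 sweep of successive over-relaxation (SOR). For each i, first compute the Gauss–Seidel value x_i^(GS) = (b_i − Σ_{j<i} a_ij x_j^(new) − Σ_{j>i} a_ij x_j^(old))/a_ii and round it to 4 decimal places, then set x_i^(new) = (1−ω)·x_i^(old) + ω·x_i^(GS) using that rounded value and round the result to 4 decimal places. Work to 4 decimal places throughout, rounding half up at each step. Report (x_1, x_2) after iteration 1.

Iteration 1:
  x_1: GS value = (1 - (-4)·1.2000) / (5) = 1.1600;  x_1 ← (1−ω)·-0.4000 + ω·1.1600 = 1.7060
  x_2: GS value = (-1 - (2)·1.7060) / (3) = -1.4707;  x_2 ← (1−ω)·1.2000 + ω·-1.4707 = -2.4054

(1.7060, -2.4054)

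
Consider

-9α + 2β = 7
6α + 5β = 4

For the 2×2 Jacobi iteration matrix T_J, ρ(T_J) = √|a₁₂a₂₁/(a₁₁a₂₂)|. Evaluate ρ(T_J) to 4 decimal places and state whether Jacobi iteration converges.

0.5164

a₁₂a₂₁/(a₁₁a₂₂) = (2)·(6) / ((-9)·(5)) = -0.266667
ρ = √|-0.266667| = √0.266667 = 0.5164
ρ < 1, so Jacobi converges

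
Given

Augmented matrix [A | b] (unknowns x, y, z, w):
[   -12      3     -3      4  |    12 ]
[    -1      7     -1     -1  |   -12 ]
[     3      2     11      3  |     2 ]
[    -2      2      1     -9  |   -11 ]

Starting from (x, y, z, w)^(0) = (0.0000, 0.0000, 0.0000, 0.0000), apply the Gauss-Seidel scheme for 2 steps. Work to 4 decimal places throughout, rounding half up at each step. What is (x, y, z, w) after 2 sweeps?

Iteration 1:
  x = (12 - (3)·0.0000 - (-3)·0.0000 - (4)·0.0000) / (-12) = -1.0000
  y = (-12 - (-1)·-1.0000 - (-1)·0.0000 - (-1)·0.0000) / (7) = -1.8571
  z = (2 - (3)·-1.0000 - (2)·-1.8571 - (3)·0.0000) / (11) = 0.7922
  w = (-11 - (-2)·-1.0000 - (2)·-1.8571 - (1)·0.7922) / (-9) = 1.1198
Iteration 2:
  x = (12 - (3)·-1.8571 - (-3)·0.7922 - (4)·1.1198) / (-12) = -1.2891
  y = (-12 - (-1)·-1.2891 - (-1)·0.7922 - (-1)·1.1198) / (7) = -1.6253
  z = (2 - (3)·-1.2891 - (2)·-1.6253 - (3)·1.1198) / (11) = 0.5235
  w = (-11 - (-2)·-1.2891 - (2)·-1.6253 - (1)·0.5235) / (-9) = 1.2057

(-1.2891, -1.6253, 0.5235, 1.2057)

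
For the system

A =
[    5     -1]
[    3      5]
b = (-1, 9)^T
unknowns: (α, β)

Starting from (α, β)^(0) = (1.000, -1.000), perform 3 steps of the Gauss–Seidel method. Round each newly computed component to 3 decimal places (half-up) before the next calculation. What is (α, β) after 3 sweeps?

Iteration 1:
  α = (-1 - (-1)·-1.000) / (5) = -0.400
  β = (9 - (3)·-0.400) / (5) = 2.040
Iteration 2:
  α = (-1 - (-1)·2.040) / (5) = 0.208
  β = (9 - (3)·0.208) / (5) = 1.675
Iteration 3:
  α = (-1 - (-1)·1.675) / (5) = 0.135
  β = (9 - (3)·0.135) / (5) = 1.719

(0.135, 1.719)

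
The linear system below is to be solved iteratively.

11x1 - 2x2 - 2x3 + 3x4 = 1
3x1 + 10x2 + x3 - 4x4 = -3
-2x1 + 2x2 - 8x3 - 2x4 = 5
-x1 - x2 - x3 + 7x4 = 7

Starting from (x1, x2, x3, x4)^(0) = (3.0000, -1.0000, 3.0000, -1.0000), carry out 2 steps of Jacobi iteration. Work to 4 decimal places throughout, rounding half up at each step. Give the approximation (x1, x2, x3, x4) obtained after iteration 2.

(-0.9721, 0.3050, -1.7104, 0.6360)

Iteration 1:
  x1 = (1 - (-2)·-1.0000 - (-2)·3.0000 - (3)·-1.0000) / (11) = 0.7273
  x2 = (-3 - (3)·3.0000 - (1)·3.0000 - (-4)·-1.0000) / (10) = -1.9000
  x3 = (5 - (-2)·3.0000 - (2)·-1.0000 - (-2)·-1.0000) / (-8) = -1.3750
  x4 = (7 - (-1)·3.0000 - (-1)·-1.0000 - (-1)·3.0000) / (7) = 1.7143
Iteration 2:
  x1 = (1 - (-2)·-1.9000 - (-2)·-1.3750 - (3)·1.7143) / (11) = -0.9721
  x2 = (-3 - (3)·0.7273 - (1)·-1.3750 - (-4)·1.7143) / (10) = 0.3050
  x3 = (5 - (-2)·0.7273 - (2)·-1.9000 - (-2)·1.7143) / (-8) = -1.7104
  x4 = (7 - (-1)·0.7273 - (-1)·-1.9000 - (-1)·-1.3750) / (7) = 0.6360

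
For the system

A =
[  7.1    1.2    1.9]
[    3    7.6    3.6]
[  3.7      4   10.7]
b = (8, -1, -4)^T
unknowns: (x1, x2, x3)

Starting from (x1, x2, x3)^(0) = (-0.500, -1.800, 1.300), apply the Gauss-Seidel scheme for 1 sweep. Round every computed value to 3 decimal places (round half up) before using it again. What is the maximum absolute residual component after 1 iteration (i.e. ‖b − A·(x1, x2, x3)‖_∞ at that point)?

5.793

Iteration 1:
  x1 = (8 - (1.2)·-1.800 - (1.9)·1.300) / (7.1) = 1.083
  x2 = (-1 - (3)·1.083 - (3.6)·1.300) / (7.6) = -1.175
  x3 = (-4 - (3.7)·1.083 - (4)·-1.175) / (10.7) = -0.309
Residual b − A·x = (2.308, 5.793, -0.001); ∞-norm = 5.793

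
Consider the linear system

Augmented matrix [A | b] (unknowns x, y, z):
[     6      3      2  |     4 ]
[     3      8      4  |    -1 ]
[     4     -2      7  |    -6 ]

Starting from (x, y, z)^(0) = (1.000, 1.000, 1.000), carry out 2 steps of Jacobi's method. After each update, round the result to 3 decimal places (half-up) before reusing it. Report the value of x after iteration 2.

1.548

Iteration 1:
  x = (4 - (3)·1.000 - (2)·1.000) / (6) = -0.167
  y = (-1 - (3)·1.000 - (4)·1.000) / (8) = -1.000
  z = (-6 - (4)·1.000 - (-2)·1.000) / (7) = -1.143
Iteration 2:
  x = (4 - (3)·-1.000 - (2)·-1.143) / (6) = 1.548
  y = (-1 - (3)·-0.167 - (4)·-1.143) / (8) = 0.509
  z = (-6 - (4)·-0.167 - (-2)·-1.000) / (7) = -1.047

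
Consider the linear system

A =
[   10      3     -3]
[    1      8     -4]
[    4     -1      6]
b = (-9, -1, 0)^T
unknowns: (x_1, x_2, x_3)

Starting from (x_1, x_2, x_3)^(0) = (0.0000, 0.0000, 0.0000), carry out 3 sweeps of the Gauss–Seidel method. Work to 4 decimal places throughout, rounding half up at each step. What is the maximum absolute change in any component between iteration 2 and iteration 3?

0.1056

Iteration 1:
  x_1 = (-9 - (3)·0.0000 - (-3)·0.0000) / (10) = -0.9000
  x_2 = (-1 - (1)·-0.9000 - (-4)·0.0000) / (8) = -0.0125
  x_3 = (0 - (4)·-0.9000 - (-1)·-0.0125) / (6) = 0.5979
Iteration 2:
  x_1 = (-9 - (3)·-0.0125 - (-3)·0.5979) / (10) = -0.7169
  x_2 = (-1 - (1)·-0.7169 - (-4)·0.5979) / (8) = 0.2636
  x_3 = (0 - (4)·-0.7169 - (-1)·0.2636) / (6) = 0.5219
Iteration 3:
  x_1 = (-9 - (3)·0.2636 - (-3)·0.5219) / (10) = -0.8225
  x_2 = (-1 - (1)·-0.8225 - (-4)·0.5219) / (8) = 0.2388
  x_3 = (0 - (4)·-0.8225 - (-1)·0.2388) / (6) = 0.5881
Change: (-0.1056, -0.0248, 0.0662) → max |·| = 0.1056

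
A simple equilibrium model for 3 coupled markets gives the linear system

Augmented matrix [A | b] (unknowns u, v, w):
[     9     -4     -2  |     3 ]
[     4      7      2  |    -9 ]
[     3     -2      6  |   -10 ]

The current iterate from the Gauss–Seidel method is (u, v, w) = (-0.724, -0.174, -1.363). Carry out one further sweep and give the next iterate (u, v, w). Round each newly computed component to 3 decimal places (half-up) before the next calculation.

One sweep:
  u = (3 - (-4)·-0.174 - (-2)·-1.363) / (9) = -0.047
  v = (-9 - (4)·-0.047 - (2)·-1.363) / (7) = -0.869
  w = (-10 - (3)·-0.047 - (-2)·-0.869) / (6) = -1.933

(-0.047, -0.869, -1.933)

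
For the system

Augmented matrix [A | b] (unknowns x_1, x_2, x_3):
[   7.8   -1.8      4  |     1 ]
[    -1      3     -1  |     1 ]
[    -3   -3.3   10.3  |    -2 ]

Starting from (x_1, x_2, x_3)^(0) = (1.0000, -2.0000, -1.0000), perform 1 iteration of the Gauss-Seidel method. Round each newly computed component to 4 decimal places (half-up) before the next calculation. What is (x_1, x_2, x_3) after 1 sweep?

Iteration 1:
  x_1 = (1 - (-1.8)·-2.0000 - (4)·-1.0000) / (7.8) = 0.1795
  x_2 = (1 - (-1)·0.1795 - (-1)·-1.0000) / (3) = 0.0598
  x_3 = (-2 - (-3)·0.1795 - (-3.3)·0.0598) / (10.3) = -0.1227

(0.1795, 0.0598, -0.1227)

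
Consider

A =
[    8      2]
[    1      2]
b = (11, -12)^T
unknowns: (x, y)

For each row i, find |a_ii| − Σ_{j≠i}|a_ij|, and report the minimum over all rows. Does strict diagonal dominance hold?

1

row 1: |8| − (2) = 6
row 2: |2| − (1) = 1
minimum over rows = 1 → strictly diagonally dominant (convergence guaranteed)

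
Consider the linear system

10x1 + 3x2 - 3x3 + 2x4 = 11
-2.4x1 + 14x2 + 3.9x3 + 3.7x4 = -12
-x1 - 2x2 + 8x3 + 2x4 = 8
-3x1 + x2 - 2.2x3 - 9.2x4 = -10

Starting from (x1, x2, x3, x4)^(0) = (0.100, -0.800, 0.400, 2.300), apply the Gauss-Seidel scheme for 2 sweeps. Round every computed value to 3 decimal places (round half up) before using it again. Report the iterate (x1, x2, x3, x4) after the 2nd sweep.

(1.469, -0.809, 0.841, 0.319)

Iteration 1:
  x1 = (11 - (3)·-0.800 - (-3)·0.400 - (2)·2.300) / (10) = 1.000
  x2 = (-12 - (-2.4)·1.000 - (3.9)·0.400 - (3.7)·2.300) / (14) = -1.405
  x3 = (8 - (-1)·1.000 - (-2)·-1.405 - (2)·2.300) / (8) = 0.199
  x4 = (-10 - (-3)·1.000 - (1)·-1.405 - (-2.2)·0.199) / (-9.2) = 0.561
Iteration 2:
  x1 = (11 - (3)·-1.405 - (-3)·0.199 - (2)·0.561) / (10) = 1.469
  x2 = (-12 - (-2.4)·1.469 - (3.9)·0.199 - (3.7)·0.561) / (14) = -0.809
  x3 = (8 - (-1)·1.469 - (-2)·-0.809 - (2)·0.561) / (8) = 0.841
  x4 = (-10 - (-3)·1.469 - (1)·-0.809 - (-2.2)·0.841) / (-9.2) = 0.319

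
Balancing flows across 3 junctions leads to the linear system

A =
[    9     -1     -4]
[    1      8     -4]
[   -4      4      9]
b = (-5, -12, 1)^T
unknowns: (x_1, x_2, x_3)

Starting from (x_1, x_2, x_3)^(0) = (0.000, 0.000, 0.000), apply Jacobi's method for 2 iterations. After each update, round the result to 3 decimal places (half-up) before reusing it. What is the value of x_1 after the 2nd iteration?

-0.673

Iteration 1:
  x_1 = (-5 - (-1)·0.000 - (-4)·0.000) / (9) = -0.556
  x_2 = (-12 - (1)·0.000 - (-4)·0.000) / (8) = -1.500
  x_3 = (1 - (-4)·0.000 - (4)·0.000) / (9) = 0.111
Iteration 2:
  x_1 = (-5 - (-1)·-1.500 - (-4)·0.111) / (9) = -0.673
  x_2 = (-12 - (1)·-0.556 - (-4)·0.111) / (8) = -1.375
  x_3 = (1 - (-4)·-0.556 - (4)·-1.500) / (9) = 0.531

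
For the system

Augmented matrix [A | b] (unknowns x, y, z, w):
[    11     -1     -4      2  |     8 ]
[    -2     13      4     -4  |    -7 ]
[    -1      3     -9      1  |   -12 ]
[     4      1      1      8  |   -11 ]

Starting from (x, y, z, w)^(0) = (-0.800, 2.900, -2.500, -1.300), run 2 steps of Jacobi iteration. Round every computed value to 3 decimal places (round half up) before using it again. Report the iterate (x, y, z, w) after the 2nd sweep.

(1.703, -1.495, 1.087, -1.778)

Iteration 1:
  x = (8 - (-1)·2.900 - (-4)·-2.500 - (2)·-1.300) / (11) = 0.318
  y = (-7 - (-2)·-0.800 - (4)·-2.500 - (-4)·-1.300) / (13) = -0.292
  z = (-12 - (-1)·-0.800 - (3)·2.900 - (1)·-1.300) / (-9) = 2.244
  w = (-11 - (4)·-0.800 - (1)·2.900 - (1)·-2.500) / (8) = -1.025
Iteration 2:
  x = (8 - (-1)·-0.292 - (-4)·2.244 - (2)·-1.025) / (11) = 1.703
  y = (-7 - (-2)·0.318 - (4)·2.244 - (-4)·-1.025) / (13) = -1.495
  z = (-12 - (-1)·0.318 - (3)·-0.292 - (1)·-1.025) / (-9) = 1.087
  w = (-11 - (4)·0.318 - (1)·-0.292 - (1)·2.244) / (8) = -1.778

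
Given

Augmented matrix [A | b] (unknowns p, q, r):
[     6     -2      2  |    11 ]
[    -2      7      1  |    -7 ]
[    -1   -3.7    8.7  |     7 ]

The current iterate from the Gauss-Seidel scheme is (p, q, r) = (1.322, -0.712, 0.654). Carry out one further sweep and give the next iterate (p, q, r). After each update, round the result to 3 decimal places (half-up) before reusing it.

(1.378, -0.700, 0.665)

One sweep:
  p = (11 - (-2)·-0.712 - (2)·0.654) / (6) = 1.378
  q = (-7 - (-2)·1.378 - (1)·0.654) / (7) = -0.700
  r = (7 - (-1)·1.378 - (-3.7)·-0.700) / (8.7) = 0.665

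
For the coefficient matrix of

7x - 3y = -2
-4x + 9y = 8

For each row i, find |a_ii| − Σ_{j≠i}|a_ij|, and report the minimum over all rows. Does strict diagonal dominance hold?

4

row 1: |7| − (3) = 4
row 2: |9| − (4) = 5
minimum over rows = 4 → strictly diagonally dominant (convergence guaranteed)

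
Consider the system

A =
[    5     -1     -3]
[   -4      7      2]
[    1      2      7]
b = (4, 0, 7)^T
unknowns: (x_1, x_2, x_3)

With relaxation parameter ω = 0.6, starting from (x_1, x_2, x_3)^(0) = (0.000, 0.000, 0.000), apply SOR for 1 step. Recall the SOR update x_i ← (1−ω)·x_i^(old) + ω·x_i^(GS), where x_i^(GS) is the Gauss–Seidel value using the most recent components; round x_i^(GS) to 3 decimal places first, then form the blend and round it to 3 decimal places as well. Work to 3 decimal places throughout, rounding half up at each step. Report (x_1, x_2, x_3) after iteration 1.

Iteration 1:
  x_1: GS value = (4 - (-1)·0.000 - (-3)·0.000) / (5) = 0.800;  x_1 ← (1−ω)·0.000 + ω·0.800 = 0.480
  x_2: GS value = (0 - (-4)·0.480 - (2)·0.000) / (7) = 0.274;  x_2 ← (1−ω)·0.000 + ω·0.274 = 0.164
  x_3: GS value = (7 - (1)·0.480 - (2)·0.164) / (7) = 0.885;  x_3 ← (1−ω)·0.000 + ω·0.885 = 0.531

(0.480, 0.164, 0.531)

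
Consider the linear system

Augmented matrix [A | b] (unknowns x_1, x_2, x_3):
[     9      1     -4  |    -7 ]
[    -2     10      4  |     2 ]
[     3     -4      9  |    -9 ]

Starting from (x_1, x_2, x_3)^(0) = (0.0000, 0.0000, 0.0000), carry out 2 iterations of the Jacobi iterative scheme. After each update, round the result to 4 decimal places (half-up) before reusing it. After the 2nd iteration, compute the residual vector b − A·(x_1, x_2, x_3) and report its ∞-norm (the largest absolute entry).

2.3770

Iteration 1:
  x_1 = (-7 - (1)·0.0000 - (-4)·0.0000) / (9) = -0.7778
  x_2 = (2 - (-2)·0.0000 - (4)·0.0000) / (10) = 0.2000
  x_3 = (-9 - (3)·0.0000 - (-4)·0.0000) / (9) = -1.0000
Iteration 2:
  x_1 = (-7 - (1)·0.2000 - (-4)·-1.0000) / (9) = -1.2444
  x_2 = (2 - (-2)·-0.7778 - (4)·-1.0000) / (10) = 0.4444
  x_3 = (-9 - (3)·-0.7778 - (-4)·0.2000) / (9) = -0.6518
Residual b − A·x = (1.1480, -2.3256, 2.3770); ∞-norm = 2.3770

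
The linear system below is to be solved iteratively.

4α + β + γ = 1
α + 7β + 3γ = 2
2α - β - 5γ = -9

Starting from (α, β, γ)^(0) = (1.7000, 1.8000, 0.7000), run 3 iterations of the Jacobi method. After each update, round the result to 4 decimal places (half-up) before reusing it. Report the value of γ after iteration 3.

1.8276

Iteration 1:
  α = (1 - (1)·1.8000 - (1)·0.7000) / (4) = -0.3750
  β = (2 - (1)·1.7000 - (3)·0.7000) / (7) = -0.2571
  γ = (-9 - (2)·1.7000 - (-1)·1.8000) / (-5) = 2.1200
Iteration 2:
  α = (1 - (1)·-0.2571 - (1)·2.1200) / (4) = -0.2157
  β = (2 - (1)·-0.3750 - (3)·2.1200) / (7) = -0.5693
  γ = (-9 - (2)·-0.3750 - (-1)·-0.2571) / (-5) = 1.7014
Iteration 3:
  α = (1 - (1)·-0.5693 - (1)·1.7014) / (4) = -0.0330
  β = (2 - (1)·-0.2157 - (3)·1.7014) / (7) = -0.4126
  γ = (-9 - (2)·-0.2157 - (-1)·-0.5693) / (-5) = 1.8276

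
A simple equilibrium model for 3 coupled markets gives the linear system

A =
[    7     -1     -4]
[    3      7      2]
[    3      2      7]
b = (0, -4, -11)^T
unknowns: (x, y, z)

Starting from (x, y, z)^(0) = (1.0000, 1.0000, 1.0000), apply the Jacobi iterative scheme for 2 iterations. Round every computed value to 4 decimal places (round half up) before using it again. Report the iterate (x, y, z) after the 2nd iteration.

Iteration 1:
  x = (0 - (-1)·1.0000 - (-4)·1.0000) / (7) = 0.7143
  y = (-4 - (3)·1.0000 - (2)·1.0000) / (7) = -1.2857
  z = (-11 - (3)·1.0000 - (2)·1.0000) / (7) = -2.2857
Iteration 2:
  x = (0 - (-1)·-1.2857 - (-4)·-2.2857) / (7) = -1.4898
  y = (-4 - (3)·0.7143 - (2)·-2.2857) / (7) = -0.2245
  z = (-11 - (3)·0.7143 - (2)·-1.2857) / (7) = -1.5102

(-1.4898, -0.2245, -1.5102)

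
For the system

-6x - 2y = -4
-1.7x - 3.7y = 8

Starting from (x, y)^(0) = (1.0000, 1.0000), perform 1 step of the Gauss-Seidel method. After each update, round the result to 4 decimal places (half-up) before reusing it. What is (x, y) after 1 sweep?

Iteration 1:
  x = (-4 - (-2)·1.0000) / (-6) = 0.3333
  y = (8 - (-1.7)·0.3333) / (-3.7) = -2.3153

(0.3333, -2.3153)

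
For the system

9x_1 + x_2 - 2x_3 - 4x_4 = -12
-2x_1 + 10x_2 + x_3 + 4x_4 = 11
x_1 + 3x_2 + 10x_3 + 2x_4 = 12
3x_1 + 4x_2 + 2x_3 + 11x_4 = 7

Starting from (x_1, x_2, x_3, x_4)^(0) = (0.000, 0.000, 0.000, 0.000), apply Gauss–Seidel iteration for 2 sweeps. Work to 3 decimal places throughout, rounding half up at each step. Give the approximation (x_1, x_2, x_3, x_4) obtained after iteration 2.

(-0.963, 0.599, 1.017, 0.496)

Iteration 1:
  x_1 = (-12 - (1)·0.000 - (-2)·0.000 - (-4)·0.000) / (9) = -1.333
  x_2 = (11 - (-2)·-1.333 - (1)·0.000 - (4)·0.000) / (10) = 0.833
  x_3 = (12 - (1)·-1.333 - (3)·0.833 - (2)·0.000) / (10) = 1.083
  x_4 = (7 - (3)·-1.333 - (4)·0.833 - (2)·1.083) / (11) = 0.500
Iteration 2:
  x_1 = (-12 - (1)·0.833 - (-2)·1.083 - (-4)·0.500) / (9) = -0.963
  x_2 = (11 - (-2)·-0.963 - (1)·1.083 - (4)·0.500) / (10) = 0.599
  x_3 = (12 - (1)·-0.963 - (3)·0.599 - (2)·0.500) / (10) = 1.017
  x_4 = (7 - (3)·-0.963 - (4)·0.599 - (2)·1.017) / (11) = 0.496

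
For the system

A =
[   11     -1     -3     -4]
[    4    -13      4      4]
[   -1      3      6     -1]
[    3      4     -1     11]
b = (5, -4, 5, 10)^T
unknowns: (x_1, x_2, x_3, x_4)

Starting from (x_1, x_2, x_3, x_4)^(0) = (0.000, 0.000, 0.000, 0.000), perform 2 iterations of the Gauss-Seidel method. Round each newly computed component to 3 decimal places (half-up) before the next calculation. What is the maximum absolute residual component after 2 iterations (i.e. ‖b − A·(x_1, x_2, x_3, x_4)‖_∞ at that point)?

Iteration 1:
  x_1 = (5 - (-1)·0.000 - (-3)·0.000 - (-4)·0.000) / (11) = 0.455
  x_2 = (-4 - (4)·0.455 - (4)·0.000 - (4)·0.000) / (-13) = 0.448
  x_3 = (5 - (-1)·0.455 - (3)·0.448 - (-1)·0.000) / (6) = 0.685
  x_4 = (10 - (3)·0.455 - (4)·0.448 - (-1)·0.685) / (11) = 0.684
Iteration 2:
  x_1 = (5 - (-1)·0.448 - (-3)·0.685 - (-4)·0.684) / (11) = 0.931
  x_2 = (-4 - (4)·0.931 - (4)·0.685 - (4)·0.684) / (-13) = 1.015
  x_3 = (5 - (-1)·0.931 - (3)·1.015 - (-1)·0.684) / (6) = 0.595
  x_4 = (10 - (3)·0.931 - (4)·1.015 - (-1)·0.595) / (11) = 0.340
Residual b − A·x = (-1.081, 1.731, -0.344, 0.002); ∞-norm = 1.731

1.731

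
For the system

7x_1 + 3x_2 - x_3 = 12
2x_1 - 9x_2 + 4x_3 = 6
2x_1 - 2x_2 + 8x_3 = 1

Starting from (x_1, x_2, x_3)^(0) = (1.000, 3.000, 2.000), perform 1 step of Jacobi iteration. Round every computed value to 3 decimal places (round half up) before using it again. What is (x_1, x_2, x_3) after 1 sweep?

Iteration 1:
  x_1 = (12 - (3)·3.000 - (-1)·2.000) / (7) = 0.714
  x_2 = (6 - (2)·1.000 - (4)·2.000) / (-9) = 0.444
  x_3 = (1 - (2)·1.000 - (-2)·3.000) / (8) = 0.625

(0.714, 0.444, 0.625)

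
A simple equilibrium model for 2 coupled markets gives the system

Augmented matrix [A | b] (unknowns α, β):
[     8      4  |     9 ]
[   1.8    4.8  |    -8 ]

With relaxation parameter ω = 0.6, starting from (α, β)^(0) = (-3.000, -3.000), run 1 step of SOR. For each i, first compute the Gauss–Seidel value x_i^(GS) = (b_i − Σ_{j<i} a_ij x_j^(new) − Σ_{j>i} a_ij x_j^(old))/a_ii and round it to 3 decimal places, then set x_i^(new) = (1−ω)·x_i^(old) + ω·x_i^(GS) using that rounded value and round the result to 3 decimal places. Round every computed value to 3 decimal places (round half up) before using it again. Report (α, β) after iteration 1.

Iteration 1:
  α: GS value = (9 - (4)·-3.000) / (8) = 2.625;  α ← (1−ω)·-3.000 + ω·2.625 = 0.375
  β: GS value = (-8 - (1.8)·0.375) / (4.8) = -1.807;  β ← (1−ω)·-3.000 + ω·-1.807 = -2.284

(0.375, -2.284)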